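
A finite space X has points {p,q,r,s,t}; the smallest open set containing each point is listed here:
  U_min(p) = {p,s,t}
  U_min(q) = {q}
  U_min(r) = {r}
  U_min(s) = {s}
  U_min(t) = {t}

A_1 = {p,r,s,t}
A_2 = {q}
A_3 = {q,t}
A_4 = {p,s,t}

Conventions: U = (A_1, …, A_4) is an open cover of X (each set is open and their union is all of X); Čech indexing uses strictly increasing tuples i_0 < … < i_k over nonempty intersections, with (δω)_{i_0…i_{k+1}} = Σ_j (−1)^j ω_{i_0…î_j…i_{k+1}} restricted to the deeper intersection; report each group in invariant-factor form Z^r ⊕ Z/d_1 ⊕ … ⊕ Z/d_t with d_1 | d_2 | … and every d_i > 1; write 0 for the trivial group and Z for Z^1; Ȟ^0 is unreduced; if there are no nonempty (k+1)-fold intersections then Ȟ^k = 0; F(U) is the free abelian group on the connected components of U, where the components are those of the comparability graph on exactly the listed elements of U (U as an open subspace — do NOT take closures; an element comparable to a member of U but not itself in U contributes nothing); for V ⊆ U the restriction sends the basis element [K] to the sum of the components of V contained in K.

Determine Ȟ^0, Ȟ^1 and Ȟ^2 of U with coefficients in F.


cover nerve:
  A13={t} A14={p,s,t} A23={q} A34={t}
  A134={t}
components per intersection:
  A1: {p,s,t} {r}
  A2: {q}
  A3: {q} {t}
  A4: {p,s,t}
  A13: {t}
  A14: {p,s,t}
  A23: {q}
  A34: {t}
  A134: {t}
C dims 6,4,1; δ0: rk 3, SNF 1^3; δ1: rk 1, SNF 1^1
Ȟ^0: (6−3)−0=3 ⇒ Z^3
Ȟ^1: (4−1)−3=0 ⇒ 0
Ȟ^2: (1−0)−1=0 ⇒ 0

Ȟ^0 ≅ Z^3; Ȟ^1 ≅ 0; Ȟ^2 ≅ 0


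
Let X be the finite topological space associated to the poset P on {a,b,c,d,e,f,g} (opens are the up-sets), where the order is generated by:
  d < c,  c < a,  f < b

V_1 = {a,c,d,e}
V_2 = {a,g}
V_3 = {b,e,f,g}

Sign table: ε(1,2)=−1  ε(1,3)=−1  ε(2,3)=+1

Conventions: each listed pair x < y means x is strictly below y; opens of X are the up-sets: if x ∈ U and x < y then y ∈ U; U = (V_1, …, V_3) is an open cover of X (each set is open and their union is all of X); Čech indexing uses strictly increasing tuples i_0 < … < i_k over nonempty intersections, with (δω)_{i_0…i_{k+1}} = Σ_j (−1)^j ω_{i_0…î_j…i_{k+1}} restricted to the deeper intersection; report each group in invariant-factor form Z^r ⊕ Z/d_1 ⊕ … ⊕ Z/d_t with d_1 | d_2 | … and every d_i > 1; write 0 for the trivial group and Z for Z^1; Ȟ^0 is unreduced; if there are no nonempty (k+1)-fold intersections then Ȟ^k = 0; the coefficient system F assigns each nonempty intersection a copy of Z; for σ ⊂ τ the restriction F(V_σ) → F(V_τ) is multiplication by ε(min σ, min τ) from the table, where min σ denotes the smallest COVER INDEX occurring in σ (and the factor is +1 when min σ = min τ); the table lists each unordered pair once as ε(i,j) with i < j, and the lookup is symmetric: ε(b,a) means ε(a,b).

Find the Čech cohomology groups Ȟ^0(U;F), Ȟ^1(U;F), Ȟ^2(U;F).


Ȟ^0 ≅ Z,  Ȟ^1 ≅ Z,  Ȟ^2 ≅ 0

nerve simplices:
  V12={a} V13={e} V23={g}
C dims 3,3; δ0: rk 2, SNF 1^2
degree 0: 3−2−0 = 1 → Ȟ^0 ≅ Z
degree 1: 3−0−2 = 1 → Ȟ^1 ≅ Z
degree 2: 0−0−0 = 0 → Ȟ^2 ≅ 0


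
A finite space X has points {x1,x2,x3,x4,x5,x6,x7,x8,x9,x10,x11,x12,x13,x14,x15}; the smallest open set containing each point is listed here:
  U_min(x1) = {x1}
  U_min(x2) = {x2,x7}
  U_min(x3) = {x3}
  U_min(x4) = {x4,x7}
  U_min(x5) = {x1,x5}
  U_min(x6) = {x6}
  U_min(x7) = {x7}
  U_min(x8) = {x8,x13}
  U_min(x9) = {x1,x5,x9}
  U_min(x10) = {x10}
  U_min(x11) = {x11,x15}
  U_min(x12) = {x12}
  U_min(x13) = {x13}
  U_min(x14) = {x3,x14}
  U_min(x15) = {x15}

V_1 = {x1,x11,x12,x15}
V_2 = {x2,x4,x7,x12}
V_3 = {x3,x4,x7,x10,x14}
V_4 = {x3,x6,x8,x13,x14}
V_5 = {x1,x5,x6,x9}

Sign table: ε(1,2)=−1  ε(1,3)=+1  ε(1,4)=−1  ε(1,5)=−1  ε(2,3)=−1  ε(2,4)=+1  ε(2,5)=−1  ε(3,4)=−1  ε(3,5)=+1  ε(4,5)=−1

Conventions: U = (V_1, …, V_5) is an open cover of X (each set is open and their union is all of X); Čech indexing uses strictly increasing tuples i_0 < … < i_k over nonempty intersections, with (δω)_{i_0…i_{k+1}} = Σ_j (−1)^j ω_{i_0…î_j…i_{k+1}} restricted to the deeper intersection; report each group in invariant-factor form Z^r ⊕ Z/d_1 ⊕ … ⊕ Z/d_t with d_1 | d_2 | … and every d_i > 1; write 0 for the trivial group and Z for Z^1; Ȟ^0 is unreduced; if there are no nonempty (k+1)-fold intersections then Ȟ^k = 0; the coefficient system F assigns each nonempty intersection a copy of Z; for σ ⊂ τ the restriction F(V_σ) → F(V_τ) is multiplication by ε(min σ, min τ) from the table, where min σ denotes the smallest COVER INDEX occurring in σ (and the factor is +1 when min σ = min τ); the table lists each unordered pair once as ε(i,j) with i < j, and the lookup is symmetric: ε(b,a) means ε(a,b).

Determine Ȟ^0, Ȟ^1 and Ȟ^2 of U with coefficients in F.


nonempty overlaps:
  V12={x12} V15={x1} V23={x4,x7} V34={x3,x14} V45={x6}
C dims 5,5; δ0: rk 5, SNF 1^4·2
degree 0: 5−5−0 = 0 → Ȟ^0 ≅ 0
degree 1: 5−0−5 = 0 plus torsion [2] → Ȟ^1 ≅ Z/2
degree 2: 0−0−0 = 0 → Ȟ^2 ≅ 0

Ȟ^0 = 0, Ȟ^1 = Z/2 and Ȟ^2 = 0


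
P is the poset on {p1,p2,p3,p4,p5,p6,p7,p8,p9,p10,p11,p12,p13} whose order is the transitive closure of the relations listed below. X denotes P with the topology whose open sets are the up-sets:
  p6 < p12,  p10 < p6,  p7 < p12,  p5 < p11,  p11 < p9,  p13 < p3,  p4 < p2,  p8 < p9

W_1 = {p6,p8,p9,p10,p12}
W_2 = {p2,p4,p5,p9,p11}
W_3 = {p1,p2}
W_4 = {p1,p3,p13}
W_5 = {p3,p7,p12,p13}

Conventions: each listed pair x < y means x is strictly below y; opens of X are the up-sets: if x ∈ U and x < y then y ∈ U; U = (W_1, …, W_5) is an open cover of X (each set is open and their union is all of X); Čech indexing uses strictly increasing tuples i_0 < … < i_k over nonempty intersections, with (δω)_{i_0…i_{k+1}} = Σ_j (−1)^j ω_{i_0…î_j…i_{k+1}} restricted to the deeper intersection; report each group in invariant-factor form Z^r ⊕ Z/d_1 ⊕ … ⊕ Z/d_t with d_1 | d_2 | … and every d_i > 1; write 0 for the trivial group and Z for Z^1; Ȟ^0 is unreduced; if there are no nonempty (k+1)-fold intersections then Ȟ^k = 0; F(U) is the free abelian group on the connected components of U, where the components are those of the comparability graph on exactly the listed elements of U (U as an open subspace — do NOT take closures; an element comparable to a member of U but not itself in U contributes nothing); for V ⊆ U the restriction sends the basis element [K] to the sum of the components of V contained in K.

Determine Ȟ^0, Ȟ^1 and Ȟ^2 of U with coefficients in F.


Ȟ^0 = Z^5; Ȟ^1 = 0; Ȟ^2 = 0

cover nerve:
  W12={p9} W15={p12} W23={p2} W34={p1} W45={p3,p13}
components per intersection:
  W1: {p6,p10,p12} {p8,p9}
  W2: {p2,p4} {p5,p9,p11}
  W3: {p1} {p2}
  W4: {p1} {p3,p13}
  W5: {p3,p13} {p7,p12}
  W12: {p9}
  W15: {p12}
  W23: {p2}
  W34: {p1}
  W45: {p3,p13}
C dims 10,5; δ0: rk 5, SNF 1^5
Ȟ^0: (10−5)−0=5 ⇒ Z^5
Ȟ^1: (5−0)−5=0 ⇒ 0
Ȟ^2: (0−0)−0=0 ⇒ 0


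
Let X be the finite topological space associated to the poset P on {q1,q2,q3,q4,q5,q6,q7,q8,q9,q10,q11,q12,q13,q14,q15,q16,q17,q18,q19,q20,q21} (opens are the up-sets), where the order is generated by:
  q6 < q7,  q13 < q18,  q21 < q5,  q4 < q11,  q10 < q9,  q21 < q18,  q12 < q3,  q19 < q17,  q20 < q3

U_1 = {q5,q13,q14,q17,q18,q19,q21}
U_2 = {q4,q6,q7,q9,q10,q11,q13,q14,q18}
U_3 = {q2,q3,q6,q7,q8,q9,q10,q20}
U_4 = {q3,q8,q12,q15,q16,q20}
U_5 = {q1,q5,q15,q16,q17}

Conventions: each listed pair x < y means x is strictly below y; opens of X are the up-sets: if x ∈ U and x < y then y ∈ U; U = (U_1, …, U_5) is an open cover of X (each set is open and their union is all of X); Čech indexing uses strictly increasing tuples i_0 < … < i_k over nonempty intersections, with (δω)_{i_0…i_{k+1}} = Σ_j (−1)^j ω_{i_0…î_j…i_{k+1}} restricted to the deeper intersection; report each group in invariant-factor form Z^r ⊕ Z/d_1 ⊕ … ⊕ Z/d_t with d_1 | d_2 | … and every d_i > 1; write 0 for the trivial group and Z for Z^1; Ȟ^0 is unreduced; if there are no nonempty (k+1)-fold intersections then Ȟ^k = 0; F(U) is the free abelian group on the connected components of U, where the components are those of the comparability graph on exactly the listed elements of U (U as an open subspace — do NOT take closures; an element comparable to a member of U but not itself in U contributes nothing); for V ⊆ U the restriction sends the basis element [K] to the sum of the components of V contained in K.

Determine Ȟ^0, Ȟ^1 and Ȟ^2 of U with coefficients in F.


Ȟ^0(U;F) ≅ Z^12; Ȟ^1(U;F) ≅ 0; Ȟ^2(U;F) ≅ 0

nonempty overlaps:
  U12={q13,q14,q18} U15={q5,q17} U23={q6,q7,q9,q10} U34={q3,q8,q20} U45={q15,q16}
components per intersection:
  U1: {q5,q13,q18,q21} {q14} {q17,q19}
  U2: {q4,q11} {q6,q7} {q9,q10} {q13,q18} {q14}
  U3: {q2} {q3,q20} {q6,q7} {q8} {q9,q10}
  U4: {q3,q12,q20} {q8} {q15} {q16}
  U5: {q1} {q5} {q15} {q16} {q17}
  U12: {q13,q18} {q14}
  U15: {q5} {q17}
  U23: {q6,q7} {q9,q10}
  U34: {q3,q20} {q8}
  U45: {q15} {q16}
C dims 22,10; δ0: rk 10, SNF 1^10
degree 0: 22−10−0 = 12 → Ȟ^0 ≅ Z^12
degree 1: 10−0−10 = 0 → Ȟ^1 ≅ 0
degree 2: 0−0−0 = 0 → Ȟ^2 ≅ 0


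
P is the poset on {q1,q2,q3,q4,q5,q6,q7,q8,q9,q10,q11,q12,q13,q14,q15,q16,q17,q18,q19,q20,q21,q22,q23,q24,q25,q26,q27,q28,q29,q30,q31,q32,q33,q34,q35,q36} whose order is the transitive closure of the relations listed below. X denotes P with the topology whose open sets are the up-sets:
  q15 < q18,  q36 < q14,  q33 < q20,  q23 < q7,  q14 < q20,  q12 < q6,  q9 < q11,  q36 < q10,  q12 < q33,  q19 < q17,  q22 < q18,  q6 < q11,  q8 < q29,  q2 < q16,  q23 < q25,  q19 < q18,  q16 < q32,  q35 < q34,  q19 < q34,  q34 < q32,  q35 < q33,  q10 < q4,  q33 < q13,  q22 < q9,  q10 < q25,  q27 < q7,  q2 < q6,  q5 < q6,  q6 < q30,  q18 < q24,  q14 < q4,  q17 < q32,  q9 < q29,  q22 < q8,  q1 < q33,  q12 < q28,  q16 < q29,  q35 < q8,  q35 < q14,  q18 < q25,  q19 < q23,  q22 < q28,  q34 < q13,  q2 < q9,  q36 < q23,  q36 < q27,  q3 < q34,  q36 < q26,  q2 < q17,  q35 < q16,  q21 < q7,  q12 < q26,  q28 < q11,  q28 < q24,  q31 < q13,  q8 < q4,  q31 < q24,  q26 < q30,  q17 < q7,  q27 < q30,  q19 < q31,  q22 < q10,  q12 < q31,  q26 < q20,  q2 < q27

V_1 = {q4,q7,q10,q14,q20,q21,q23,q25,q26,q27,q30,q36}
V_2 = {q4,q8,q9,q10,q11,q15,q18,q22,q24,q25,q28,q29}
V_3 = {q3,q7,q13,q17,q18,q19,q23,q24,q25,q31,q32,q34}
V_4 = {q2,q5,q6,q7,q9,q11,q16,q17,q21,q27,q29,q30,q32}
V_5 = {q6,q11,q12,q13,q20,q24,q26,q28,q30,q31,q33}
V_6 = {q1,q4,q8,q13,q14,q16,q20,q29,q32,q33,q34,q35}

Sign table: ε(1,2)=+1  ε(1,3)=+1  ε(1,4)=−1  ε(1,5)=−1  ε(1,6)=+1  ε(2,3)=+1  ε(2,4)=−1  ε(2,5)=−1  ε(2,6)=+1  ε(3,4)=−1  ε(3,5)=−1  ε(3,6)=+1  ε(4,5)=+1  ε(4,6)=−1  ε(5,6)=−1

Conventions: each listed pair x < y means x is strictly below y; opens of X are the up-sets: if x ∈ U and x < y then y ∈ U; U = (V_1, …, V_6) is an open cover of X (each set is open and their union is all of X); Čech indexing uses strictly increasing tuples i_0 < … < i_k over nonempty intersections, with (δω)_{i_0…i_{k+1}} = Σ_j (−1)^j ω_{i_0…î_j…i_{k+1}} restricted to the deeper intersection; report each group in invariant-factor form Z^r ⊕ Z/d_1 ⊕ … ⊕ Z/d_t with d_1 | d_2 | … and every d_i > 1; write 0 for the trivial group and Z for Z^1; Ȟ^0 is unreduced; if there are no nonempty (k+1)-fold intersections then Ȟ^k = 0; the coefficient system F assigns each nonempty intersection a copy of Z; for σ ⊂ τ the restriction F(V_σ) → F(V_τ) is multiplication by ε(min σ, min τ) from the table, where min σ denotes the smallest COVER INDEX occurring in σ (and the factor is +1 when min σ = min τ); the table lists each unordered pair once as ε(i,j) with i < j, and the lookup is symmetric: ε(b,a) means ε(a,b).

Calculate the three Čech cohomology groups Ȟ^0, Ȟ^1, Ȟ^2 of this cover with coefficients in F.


Ȟ^0(U;F) ≅ Z, Ȟ^1(U;F) ≅ 0, Ȟ^2(U;F) ≅ Z/2

nonempty intersections:
  V12={q4,q10,q25} V13={q7,q23,q25} V14={q7,q21,q27,q30} V15={q20,q26,q30} V16={q4,q14,q20} V23={q18,q24,q25} V24={q9,q11,q29} V25={q11,q24,q28} V26={q4,q8,q29} V34={q7,q17,q32} V35={q13,q24,q31} V36={q13,q32,q34} V45={q6,q11,q30} V46={q16,q29,q32} V56={q13,q20,q33}
  V123={q25} V126={q4} V134={q7} V145={q30} V156={q20} V235={q24} V245={q11} V246={q29} V346={q32} V356={q13}
C dims 6,15,10; δ0: rk 5, SNF 1^5; δ1: rk 10, SNF 1^9·2
Ȟ^0: (6−5)−0=1 ⇒ Z
Ȟ^1: (15−10)−5=0 ⇒ 0
Ȟ^2: (10−0)−10=0 plus torsion [2] ⇒ Z/2


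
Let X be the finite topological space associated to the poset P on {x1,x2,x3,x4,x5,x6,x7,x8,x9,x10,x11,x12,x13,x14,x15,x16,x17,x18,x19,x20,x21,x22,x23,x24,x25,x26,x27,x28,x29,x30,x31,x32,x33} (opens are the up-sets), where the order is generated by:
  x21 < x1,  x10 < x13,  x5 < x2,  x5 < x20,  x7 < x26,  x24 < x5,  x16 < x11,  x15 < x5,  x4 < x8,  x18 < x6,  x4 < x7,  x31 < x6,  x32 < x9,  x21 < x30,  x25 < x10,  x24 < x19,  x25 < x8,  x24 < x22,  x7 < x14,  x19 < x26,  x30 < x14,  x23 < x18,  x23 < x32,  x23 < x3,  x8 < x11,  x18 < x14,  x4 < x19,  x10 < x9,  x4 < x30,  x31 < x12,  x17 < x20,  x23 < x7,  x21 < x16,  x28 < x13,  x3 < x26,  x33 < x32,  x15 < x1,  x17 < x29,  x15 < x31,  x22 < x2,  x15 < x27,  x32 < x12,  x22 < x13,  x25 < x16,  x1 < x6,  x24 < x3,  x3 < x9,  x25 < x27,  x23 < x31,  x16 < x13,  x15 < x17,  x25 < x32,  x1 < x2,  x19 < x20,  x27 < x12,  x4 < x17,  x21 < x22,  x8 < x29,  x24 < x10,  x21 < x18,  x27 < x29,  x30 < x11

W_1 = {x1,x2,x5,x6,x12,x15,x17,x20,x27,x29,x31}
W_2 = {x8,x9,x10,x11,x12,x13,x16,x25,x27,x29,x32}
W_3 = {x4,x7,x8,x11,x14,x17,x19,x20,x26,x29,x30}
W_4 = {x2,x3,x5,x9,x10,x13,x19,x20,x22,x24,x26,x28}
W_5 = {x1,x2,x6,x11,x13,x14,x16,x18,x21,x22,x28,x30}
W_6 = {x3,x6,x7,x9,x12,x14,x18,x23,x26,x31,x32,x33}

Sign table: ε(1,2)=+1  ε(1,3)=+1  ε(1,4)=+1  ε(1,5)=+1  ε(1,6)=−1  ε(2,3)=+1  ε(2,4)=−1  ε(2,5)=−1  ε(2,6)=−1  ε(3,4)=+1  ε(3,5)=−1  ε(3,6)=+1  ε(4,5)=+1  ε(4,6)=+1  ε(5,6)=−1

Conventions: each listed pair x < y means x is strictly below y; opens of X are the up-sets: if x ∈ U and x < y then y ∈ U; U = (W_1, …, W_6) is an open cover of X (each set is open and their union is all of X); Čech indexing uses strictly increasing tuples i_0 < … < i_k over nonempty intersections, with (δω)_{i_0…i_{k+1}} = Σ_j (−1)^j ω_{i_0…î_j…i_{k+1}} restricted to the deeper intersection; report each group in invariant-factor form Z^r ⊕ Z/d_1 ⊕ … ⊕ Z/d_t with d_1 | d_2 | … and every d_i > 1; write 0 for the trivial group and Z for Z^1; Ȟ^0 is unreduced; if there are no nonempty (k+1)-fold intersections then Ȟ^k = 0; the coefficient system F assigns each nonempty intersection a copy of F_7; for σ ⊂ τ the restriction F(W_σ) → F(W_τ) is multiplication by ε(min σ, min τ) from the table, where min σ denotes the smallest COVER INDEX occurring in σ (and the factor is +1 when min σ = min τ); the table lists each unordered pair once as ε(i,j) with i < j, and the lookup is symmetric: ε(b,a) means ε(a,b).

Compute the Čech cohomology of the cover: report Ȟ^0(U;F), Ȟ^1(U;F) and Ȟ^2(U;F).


Ȟ^0(U;F) ≅ 0; Ȟ^1(U;F) ≅ 0; Ȟ^2(U;F) ≅ Z/7

nonempty overlaps:
  W12={x12,x27,x29} W13={x17,x20,x29} W14={x2,x5,x20} W15={x1,x2,x6} W16={x6,x12,x31} W23={x8,x11,x29} W24={x9,x10,x13} W25={x11,x13,x16} W26={x9,x12,x32} W34={x19,x20,x26} W35={x11,x14,x30} W36={x7,x14,x26} W45={x2,x13,x22,x28} W46={x3,x9,x26} W56={x6,x14,x18}
  W123={x29} W126={x12} W134={x20} W145={x2} W156={x6} W235={x11} W245={x13} W246={x9} W346={x26} W356={x14}
C dims 6,15,10; δ0: rk_F7 6; δ1: rk_F7 9
degree 0: 6−6−0 = 0 → Ȟ^0 ≅ 0
degree 1: 15−9−6 = 0 → Ȟ^1 ≅ 0
degree 2: 10−0−9 = 1 → Ȟ^2 ≅ Z/7


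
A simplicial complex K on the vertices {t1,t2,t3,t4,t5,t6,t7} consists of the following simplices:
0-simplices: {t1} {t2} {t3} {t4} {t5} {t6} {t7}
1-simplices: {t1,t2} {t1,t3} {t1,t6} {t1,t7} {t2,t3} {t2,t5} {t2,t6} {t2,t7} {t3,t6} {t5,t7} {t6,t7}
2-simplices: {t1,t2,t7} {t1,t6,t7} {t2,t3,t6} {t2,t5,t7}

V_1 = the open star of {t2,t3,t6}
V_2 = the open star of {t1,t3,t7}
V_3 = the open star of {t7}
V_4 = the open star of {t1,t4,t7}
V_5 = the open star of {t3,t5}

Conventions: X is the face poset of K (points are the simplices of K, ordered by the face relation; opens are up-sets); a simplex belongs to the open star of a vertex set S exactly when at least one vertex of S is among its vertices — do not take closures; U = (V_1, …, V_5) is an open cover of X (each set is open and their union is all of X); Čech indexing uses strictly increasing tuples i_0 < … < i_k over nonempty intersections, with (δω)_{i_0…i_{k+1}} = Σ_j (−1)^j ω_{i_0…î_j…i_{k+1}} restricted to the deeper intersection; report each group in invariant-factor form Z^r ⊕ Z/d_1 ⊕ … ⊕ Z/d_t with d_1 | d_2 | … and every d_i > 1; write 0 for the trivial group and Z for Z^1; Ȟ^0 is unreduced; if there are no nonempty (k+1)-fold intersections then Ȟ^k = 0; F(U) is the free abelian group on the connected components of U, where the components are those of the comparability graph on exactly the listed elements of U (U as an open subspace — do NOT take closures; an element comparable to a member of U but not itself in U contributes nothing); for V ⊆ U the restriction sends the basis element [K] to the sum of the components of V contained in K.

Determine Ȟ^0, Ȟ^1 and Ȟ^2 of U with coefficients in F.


Ȟ^0 = Z^2,  Ȟ^1 = Z^2,  Ȟ^2 = 0

nerve of the cover:
  V1={{t2},{t3},{t6},{t1,t2},{t1,t3},{t1,t6},{t2,t3},{t2,t5},{t2,t6},{t2,t7},{t3,t6},{t6,t7},{t1,t2,t7},{t1,t6,t7},{t2,t3,t6},{t2,t5,t7}} V2={{t1},{t3},{t7},{t1,t2},{t1,t3},{t1,t6},{t1,t7},{t2,t3},{t2,t7},{t3,t6},{t5,t7},{t6,t7},{t1,t2,t7},{t1,t6,t7},{t2,t3,t6},{t2,t5,t7}} V3={{t7},{t1,t7},{t2,t7},{t5,t7},{t6,t7},{t1,t2,t7},{t1,t6,t7},{t2,t5,t7}} V4={{t1},{t4},{t7},{t1,t2},{t1,t3},{t1,t6},{t1,t7},{t2,t7},{t5,t7},{t6,t7},{t1,t2,t7},{t1,t6,t7},{t2,t5,t7}} V5={{t3},{t5},{t1,t3},{t2,t3},{t2,t5},{t3,t6},{t5,t7},{t2,t3,t6},{t2,t5,t7}}
  V12={{t3},{t1,t2},{t1,t3},{t1,t6},{t2,t3},{t2,t7},{t3,t6},{t6,t7},{t1,t2,t7},{t1,t6,t7},{t2,t3,t6},{t2,t5,t7}} V13={{t2,t7},{t6,t7},{t1,t2,t7},{t1,t6,t7},{t2,t5,t7}} V14={{t1,t2},{t1,t3},{t1,t6},{t2,t7},{t6,t7},{t1,t2,t7},{t1,t6,t7},{t2,t5,t7}} V15={{t3},{t1,t3},{t2,t3},{t2,t5},{t3,t6},{t2,t3,t6},{t2,t5,t7}} V23={{t7},{t1,t7},{t2,t7},{t5,t7},{t6,t7},{t1,t2,t7},{t1,t6,t7},{t2,t5,t7}} V24={{t1},{t7},{t1,t2},{t1,t3},{t1,t6},{t1,t7},{t2,t7},{t5,t7},{t6,t7},{t1,t2,t7},{t1,t6,t7},{t2,t5,t7}} V25={{t3},{t1,t3},{t2,t3},{t3,t6},{t5,t7},{t2,t3,t6},{t2,t5,t7}} V34={{t7},{t1,t7},{t2,t7},{t5,t7},{t6,t7},{t1,t2,t7},{t1,t6,t7},{t2,t5,t7}} V35={{t5,t7},{t2,t5,t7}} V45={{t1,t3},{t5,t7},{t2,t5,t7}}
  V123={{t2,t7},{t6,t7},{t1,t2,t7},{t1,t6,t7},{t2,t5,t7}} V124={{t1,t2},{t1,t3},{t1,t6},{t2,t7},{t6,t7},{t1,t2,t7},{t1,t6,t7},{t2,t5,t7}} V125={{t3},{t1,t3},{t2,t3},{t3,t6},{t2,t3,t6},{t2,t5,t7}} V134={{t2,t7},{t6,t7},{t1,t2,t7},{t1,t6,t7},{t2,t5,t7}} V135={{t2,t5,t7}} V145={{t1,t3},{t2,t5,t7}} V234={{t7},{t1,t7},{t2,t7},{t5,t7},{t6,t7},{t1,t2,t7},{t1,t6,t7},{t2,t5,t7}} V235={{t5,t7},{t2,t5,t7}} V245={{t1,t3},{t5,t7},{t2,t5,t7}} V345={{t5,t7},{t2,t5,t7}}
  V1234={{t2,t7},{t6,t7},{t1,t2,t7},{t1,t6,t7},{t2,t5,t7}} V1235={{t2,t5,t7}} V1245={{t1,t3},{t2,t5,t7}} V1345={{t2,t5,t7}} V2345={{t5,t7},{t2,t5,t7}}
  V12345={{t2,t5,t7}}
components per intersection:
  V1: {{t2},{t3},{t6},{t1,t2},{t1,t3},{t1,t6},{t2,t3},{t2,t5},{t2,t6},{t2,t7},{t3,t6},{t6,t7},{t1,t2,t7},{t1,t6,t7},{t2,t3,t6},{t2,t5,t7}}
  V2: {{t1},{t3},{t7},{t1,t2},{t1,t3},{t1,t6},{t1,t7},{t2,t3},{t2,t7},{t3,t6},{t5,t7},{t6,t7},{t1,t2,t7},{t1,t6,t7},{t2,t3,t6},{t2,t5,t7}}
  V3: {{t7},{t1,t7},{t2,t7},{t5,t7},{t6,t7},{t1,t2,t7},{t1,t6,t7},{t2,t5,t7}}
  V4: {{t1},{t7},{t1,t2},{t1,t3},{t1,t6},{t1,t7},{t2,t7},{t5,t7},{t6,t7},{t1,t2,t7},{t1,t6,t7},{t2,t5,t7}} {{t4}}
  V5: {{t3},{t1,t3},{t2,t3},{t3,t6},{t2,t3,t6}} {{t5},{t2,t5},{t5,t7},{t2,t5,t7}}
  V12: {{t3},{t1,t3},{t2,t3},{t3,t6},{t2,t3,t6}} {{t1,t2},{t2,t7},{t1,t2,t7},{t2,t5,t7}} {{t1,t6},{t6,t7},{t1,t6,t7}}
  V13: {{t2,t7},{t1,t2,t7},{t2,t5,t7}} {{t6,t7},{t1,t6,t7}}
  V14: {{t1,t2},{t2,t7},{t1,t2,t7},{t2,t5,t7}} {{t1,t3}} {{t1,t6},{t6,t7},{t1,t6,t7}}
  V15: {{t3},{t1,t3},{t2,t3},{t3,t6},{t2,t3,t6}} {{t2,t5},{t2,t5,t7}}
  V23: {{t7},{t1,t7},{t2,t7},{t5,t7},{t6,t7},{t1,t2,t7},{t1,t6,t7},{t2,t5,t7}}
  V24: {{t1},{t7},{t1,t2},{t1,t3},{t1,t6},{t1,t7},{t2,t7},{t5,t7},{t6,t7},{t1,t2,t7},{t1,t6,t7},{t2,t5,t7}}
  V25: {{t3},{t1,t3},{t2,t3},{t3,t6},{t2,t3,t6}} {{t5,t7},{t2,t5,t7}}
  V34: {{t7},{t1,t7},{t2,t7},{t5,t7},{t6,t7},{t1,t2,t7},{t1,t6,t7},{t2,t5,t7}}
  V35: {{t5,t7},{t2,t5,t7}}
  V45: {{t1,t3}} {{t5,t7},{t2,t5,t7}}
  V123: {{t2,t7},{t1,t2,t7},{t2,t5,t7}} {{t6,t7},{t1,t6,t7}}
  V124: {{t1,t2},{t2,t7},{t1,t2,t7},{t2,t5,t7}} {{t1,t3}} {{t1,t6},{t6,t7},{t1,t6,t7}}
  V125: {{t3},{t1,t3},{t2,t3},{t3,t6},{t2,t3,t6}} {{t2,t5,t7}}
  V134: {{t2,t7},{t1,t2,t7},{t2,t5,t7}} {{t6,t7},{t1,t6,t7}}
  V135: {{t2,t5,t7}}
  V145: {{t1,t3}} {{t2,t5,t7}}
  V234: {{t7},{t1,t7},{t2,t7},{t5,t7},{t6,t7},{t1,t2,t7},{t1,t6,t7},{t2,t5,t7}}
  V235: {{t5,t7},{t2,t5,t7}}
  V245: {{t1,t3}} {{t5,t7},{t2,t5,t7}}
  V345: {{t5,t7},{t2,t5,t7}}
  V1234: {{t2,t7},{t1,t2,t7},{t2,t5,t7}} {{t6,t7},{t1,t6,t7}}
  V1235: {{t2,t5,t7}}
  V1245: {{t1,t3}} {{t2,t5,t7}}
  V1345: {{t2,t5,t7}}
  V2345: {{t5,t7},{t2,t5,t7}}
  V12345: {{t2,t5,t7}}
C dims 7,18,17,7; δ0: rk 5, SNF 1^5; δ1: rk 11, SNF 1^11; δ2: rk 6, SNF 1^6
Ȟ^0 = (7 − 5) − 0 = 2, so Ȟ^0 ≅ Z^2
Ȟ^1 = (18 − 11) − 5 = 2, so Ȟ^1 ≅ Z^2
Ȟ^2 = (17 − 6) − 11 = 0, so Ȟ^2 ≅ 0


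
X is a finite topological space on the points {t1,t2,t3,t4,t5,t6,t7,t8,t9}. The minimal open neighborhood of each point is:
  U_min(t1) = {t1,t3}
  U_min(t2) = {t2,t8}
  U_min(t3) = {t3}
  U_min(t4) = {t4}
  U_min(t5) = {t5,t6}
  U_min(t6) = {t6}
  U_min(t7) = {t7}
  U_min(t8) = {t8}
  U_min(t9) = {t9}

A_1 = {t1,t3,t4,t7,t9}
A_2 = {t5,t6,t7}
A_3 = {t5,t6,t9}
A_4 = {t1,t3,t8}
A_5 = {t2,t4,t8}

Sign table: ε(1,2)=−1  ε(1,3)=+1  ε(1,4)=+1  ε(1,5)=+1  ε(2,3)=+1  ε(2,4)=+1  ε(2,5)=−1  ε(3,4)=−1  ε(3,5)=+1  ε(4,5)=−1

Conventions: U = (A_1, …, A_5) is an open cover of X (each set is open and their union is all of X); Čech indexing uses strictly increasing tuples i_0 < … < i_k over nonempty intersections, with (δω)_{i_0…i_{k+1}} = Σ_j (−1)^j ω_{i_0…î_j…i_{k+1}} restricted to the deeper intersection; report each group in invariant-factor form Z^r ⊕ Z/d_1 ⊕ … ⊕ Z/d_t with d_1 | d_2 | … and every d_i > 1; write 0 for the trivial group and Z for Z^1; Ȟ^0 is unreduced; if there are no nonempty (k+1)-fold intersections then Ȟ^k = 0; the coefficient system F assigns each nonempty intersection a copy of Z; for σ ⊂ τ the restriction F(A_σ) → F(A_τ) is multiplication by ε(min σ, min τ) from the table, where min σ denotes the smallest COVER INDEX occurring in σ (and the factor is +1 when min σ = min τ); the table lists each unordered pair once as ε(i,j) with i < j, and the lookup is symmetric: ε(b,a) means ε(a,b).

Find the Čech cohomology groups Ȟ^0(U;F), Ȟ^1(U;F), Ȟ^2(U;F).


intersection data:
  A12={t7} A13={t9} A14={t1,t3} A15={t4} A23={t5,t6} A45={t8}
C dims 5,6; δ0: rk 5, SNF 1^4·2
Ȟ^0 = (5 − 5) − 0 = 0, so Ȟ^0 ≅ 0
Ȟ^1 = (6 − 0) − 5 = 1 plus torsion [2], so Ȟ^1 ≅ Z ⊕ Z/2
Ȟ^2 = (0 − 0) − 0 = 0, so Ȟ^2 ≅ 0

Ȟ^0 ≅ 0; Ȟ^1 ≅ Z ⊕ Z/2; Ȟ^2 ≅ 0


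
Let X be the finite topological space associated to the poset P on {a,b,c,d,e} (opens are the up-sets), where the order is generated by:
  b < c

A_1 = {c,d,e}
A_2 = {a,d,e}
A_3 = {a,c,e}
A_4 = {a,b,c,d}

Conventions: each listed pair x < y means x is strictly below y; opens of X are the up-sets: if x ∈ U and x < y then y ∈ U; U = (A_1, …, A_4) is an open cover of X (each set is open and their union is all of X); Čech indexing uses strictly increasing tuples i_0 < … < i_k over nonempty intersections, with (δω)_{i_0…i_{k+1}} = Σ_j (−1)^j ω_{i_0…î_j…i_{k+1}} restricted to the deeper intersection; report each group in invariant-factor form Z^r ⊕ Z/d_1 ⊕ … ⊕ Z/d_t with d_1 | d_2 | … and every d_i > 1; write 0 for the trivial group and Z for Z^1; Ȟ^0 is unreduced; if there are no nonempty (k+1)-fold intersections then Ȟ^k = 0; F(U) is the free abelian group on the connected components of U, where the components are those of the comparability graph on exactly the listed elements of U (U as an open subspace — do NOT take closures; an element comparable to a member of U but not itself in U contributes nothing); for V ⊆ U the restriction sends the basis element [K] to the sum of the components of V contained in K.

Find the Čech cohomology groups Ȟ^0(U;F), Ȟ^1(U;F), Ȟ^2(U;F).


Ȟ^0(U;F) ≅ Z^4; Ȟ^1(U;F) ≅ 0; Ȟ^2(U;F) ≅ 0

intersection data:
  A12={d,e} A13={c,e} A14={c,d} A23={a,e} A24={a,d} A34={a,c}
  A123={e} A124={d} A134={c} A234={a}
components per intersection:
  A1: {c} {d} {e}
  A2: {a} {d} {e}
  A3: {a} {c} {e}
  A4: {a} {b,c} {d}
  A12: {d} {e}
  A13: {c} {e}
  A14: {c} {d}
  A23: {a} {e}
  A24: {a} {d}
  A34: {a} {c}
  A123: {e}
  A124: {d}
  A134: {c}
  A234: {a}
C dims 12,12,4; δ0: rk 8, SNF 1^8; δ1: rk 4, SNF 1^4
Ȟ^0 = (12 − 8) − 0 = 4, so Ȟ^0 ≅ Z^4
Ȟ^1 = (12 − 4) − 8 = 0, so Ȟ^1 ≅ 0
Ȟ^2 = (4 − 0) − 4 = 0, so Ȟ^2 ≅ 0


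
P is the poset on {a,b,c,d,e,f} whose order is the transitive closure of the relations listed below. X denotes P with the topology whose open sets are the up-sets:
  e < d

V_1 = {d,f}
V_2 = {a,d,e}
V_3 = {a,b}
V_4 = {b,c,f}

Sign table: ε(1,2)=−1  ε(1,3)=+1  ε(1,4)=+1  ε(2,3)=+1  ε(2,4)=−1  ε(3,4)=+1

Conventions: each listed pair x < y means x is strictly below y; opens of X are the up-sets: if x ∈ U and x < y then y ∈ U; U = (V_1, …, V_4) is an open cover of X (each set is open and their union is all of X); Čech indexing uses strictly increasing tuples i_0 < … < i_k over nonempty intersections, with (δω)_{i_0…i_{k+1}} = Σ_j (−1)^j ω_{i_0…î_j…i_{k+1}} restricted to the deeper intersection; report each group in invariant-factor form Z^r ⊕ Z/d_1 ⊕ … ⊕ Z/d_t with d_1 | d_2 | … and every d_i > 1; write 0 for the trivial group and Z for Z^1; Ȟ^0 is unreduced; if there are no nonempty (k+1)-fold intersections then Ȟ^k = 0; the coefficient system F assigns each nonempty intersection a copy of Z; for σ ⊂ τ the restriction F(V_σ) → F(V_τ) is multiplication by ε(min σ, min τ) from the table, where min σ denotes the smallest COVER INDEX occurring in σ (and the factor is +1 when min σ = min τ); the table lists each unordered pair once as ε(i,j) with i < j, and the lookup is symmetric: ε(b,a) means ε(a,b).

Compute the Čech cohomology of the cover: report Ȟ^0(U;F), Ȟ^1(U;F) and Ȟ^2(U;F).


Ȟ^0 ≅ 0, Ȟ^1 ≅ Z/2, Ȟ^2 ≅ 0

nonempty intersections:
  V12={d} V14={f} V23={a} V34={b}
C dims 4,4; δ0: rk 4, SNF 1^3·2
Ȟ^0: (4−4)−0=0 ⇒ 0
Ȟ^1: (4−0)−4=0 plus torsion [2] ⇒ Z/2
Ȟ^2: (0−0)−0=0 ⇒ 0


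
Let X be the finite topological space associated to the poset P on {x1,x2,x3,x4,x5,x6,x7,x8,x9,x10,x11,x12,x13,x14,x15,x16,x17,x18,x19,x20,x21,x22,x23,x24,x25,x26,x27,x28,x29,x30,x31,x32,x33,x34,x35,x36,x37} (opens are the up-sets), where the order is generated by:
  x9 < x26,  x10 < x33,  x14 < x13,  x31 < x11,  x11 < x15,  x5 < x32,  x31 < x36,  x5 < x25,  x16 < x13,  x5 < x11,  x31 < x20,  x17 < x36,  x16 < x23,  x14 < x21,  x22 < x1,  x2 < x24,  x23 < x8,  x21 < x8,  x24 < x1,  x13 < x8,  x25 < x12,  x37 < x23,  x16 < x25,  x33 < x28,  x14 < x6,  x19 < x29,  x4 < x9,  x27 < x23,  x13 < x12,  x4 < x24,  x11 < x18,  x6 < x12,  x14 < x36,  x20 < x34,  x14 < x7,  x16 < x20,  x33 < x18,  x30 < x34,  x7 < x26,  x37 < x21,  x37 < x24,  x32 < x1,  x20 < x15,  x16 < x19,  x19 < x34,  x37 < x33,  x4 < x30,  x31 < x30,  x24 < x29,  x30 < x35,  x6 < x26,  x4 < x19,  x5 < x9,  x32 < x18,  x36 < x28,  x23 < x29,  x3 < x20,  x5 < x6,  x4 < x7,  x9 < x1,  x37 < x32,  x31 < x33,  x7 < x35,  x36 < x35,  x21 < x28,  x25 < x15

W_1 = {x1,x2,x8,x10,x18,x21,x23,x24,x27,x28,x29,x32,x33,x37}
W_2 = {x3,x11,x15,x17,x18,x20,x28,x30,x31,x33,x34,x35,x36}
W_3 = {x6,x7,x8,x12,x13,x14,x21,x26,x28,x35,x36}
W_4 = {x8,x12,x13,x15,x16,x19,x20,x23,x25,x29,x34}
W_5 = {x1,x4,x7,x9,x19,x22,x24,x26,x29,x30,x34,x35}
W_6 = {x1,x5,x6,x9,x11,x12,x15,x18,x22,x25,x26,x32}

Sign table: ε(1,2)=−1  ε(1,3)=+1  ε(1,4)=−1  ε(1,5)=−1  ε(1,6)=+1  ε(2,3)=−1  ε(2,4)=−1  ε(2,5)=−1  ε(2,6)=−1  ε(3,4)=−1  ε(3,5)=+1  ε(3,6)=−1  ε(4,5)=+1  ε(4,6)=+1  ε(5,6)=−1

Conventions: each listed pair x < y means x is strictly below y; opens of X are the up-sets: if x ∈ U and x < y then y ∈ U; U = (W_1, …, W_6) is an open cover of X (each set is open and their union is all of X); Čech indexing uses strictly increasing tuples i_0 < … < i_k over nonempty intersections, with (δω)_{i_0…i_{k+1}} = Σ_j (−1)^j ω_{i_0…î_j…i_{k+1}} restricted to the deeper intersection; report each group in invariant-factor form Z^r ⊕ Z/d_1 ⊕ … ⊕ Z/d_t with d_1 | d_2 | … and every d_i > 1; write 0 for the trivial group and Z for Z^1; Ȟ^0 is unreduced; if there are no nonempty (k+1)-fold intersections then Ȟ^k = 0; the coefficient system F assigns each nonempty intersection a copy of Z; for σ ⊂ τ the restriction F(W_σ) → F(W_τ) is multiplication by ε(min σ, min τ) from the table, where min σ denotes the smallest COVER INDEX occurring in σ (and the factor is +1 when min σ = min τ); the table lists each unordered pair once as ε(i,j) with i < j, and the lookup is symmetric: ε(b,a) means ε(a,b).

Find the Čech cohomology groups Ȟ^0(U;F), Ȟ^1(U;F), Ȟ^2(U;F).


nerve simplices:
  W12={x18,x28,x33} W13={x8,x21,x28} W14={x8,x23,x29} W15={x1,x24,x29} W16={x1,x18,x32} W23={x28,x35,x36} W24={x15,x20,x34} W25={x30,x34,x35} W26={x11,x15,x18} W34={x8,x12,x13} W35={x7,x26,x35} W36={x6,x12,x26} W45={x19,x29,x34} W46={x12,x15,x25} W56={x1,x9,x22,x26}
  W123={x28} W126={x18} W134={x8} W145={x29} W156={x1} W235={x35} W245={x34} W246={x15} W346={x12} W356={x26}
C dims 6,15,10; δ0: rk 6, SNF 1^5·2; δ1: rk 9, SNF 1^9
degree 0: 6−6−0 = 0 → Ȟ^0 ≅ 0
degree 1: 15−9−6 = 0 plus torsion [2] → Ȟ^1 ≅ Z/2
degree 2: 10−0−9 = 1 → Ȟ^2 ≅ Z

Ȟ^0 ≅ 0, Ȟ^1 ≅ Z/2, Ȟ^2 ≅ Z


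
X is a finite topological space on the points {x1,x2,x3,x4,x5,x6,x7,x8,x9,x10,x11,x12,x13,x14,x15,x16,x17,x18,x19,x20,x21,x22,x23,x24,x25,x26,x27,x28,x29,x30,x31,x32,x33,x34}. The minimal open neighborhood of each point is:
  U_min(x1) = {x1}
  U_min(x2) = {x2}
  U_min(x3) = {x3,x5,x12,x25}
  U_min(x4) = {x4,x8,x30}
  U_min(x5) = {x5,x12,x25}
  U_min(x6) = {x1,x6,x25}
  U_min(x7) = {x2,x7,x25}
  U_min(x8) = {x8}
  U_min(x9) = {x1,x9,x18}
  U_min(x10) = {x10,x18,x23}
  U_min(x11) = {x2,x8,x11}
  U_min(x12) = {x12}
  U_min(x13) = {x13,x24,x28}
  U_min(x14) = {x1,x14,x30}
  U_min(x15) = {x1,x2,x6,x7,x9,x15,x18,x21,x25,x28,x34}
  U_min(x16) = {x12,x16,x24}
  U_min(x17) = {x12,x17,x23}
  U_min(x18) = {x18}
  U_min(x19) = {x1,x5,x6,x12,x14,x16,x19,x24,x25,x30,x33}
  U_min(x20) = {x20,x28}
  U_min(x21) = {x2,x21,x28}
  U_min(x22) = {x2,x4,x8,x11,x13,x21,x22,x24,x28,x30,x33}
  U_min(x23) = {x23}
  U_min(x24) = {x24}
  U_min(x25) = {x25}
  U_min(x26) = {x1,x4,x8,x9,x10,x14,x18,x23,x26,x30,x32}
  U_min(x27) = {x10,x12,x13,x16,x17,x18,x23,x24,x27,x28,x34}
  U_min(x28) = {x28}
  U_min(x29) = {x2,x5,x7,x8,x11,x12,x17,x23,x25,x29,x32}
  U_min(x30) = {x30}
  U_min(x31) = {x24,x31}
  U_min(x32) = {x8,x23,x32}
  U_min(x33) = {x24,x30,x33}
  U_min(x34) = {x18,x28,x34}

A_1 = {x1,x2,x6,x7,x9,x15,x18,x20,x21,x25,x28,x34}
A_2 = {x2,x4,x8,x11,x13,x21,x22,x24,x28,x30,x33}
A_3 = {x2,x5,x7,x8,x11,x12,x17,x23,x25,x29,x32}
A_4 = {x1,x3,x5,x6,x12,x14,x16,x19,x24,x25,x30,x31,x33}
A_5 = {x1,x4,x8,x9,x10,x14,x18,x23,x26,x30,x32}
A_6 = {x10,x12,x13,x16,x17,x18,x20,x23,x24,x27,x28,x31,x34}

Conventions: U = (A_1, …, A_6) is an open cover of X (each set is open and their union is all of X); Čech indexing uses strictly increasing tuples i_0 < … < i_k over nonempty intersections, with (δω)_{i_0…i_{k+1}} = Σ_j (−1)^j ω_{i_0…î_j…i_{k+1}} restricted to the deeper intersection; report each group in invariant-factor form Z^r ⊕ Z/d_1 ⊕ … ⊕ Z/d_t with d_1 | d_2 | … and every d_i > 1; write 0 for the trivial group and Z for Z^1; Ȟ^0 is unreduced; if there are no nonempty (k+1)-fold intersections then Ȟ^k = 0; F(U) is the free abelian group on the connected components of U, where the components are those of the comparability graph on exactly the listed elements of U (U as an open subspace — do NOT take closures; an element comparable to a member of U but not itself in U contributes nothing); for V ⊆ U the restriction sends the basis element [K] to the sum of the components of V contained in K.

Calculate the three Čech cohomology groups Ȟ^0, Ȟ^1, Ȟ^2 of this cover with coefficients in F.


cover nerve:
  A12={x2,x21,x28} A13={x2,x7,x25} A14={x1,x6,x25} A15={x1,x9,x18} A16={x18,x20,x28,x34} A23={x2,x8,x11} A24={x24,x30,x33} A25={x4,x8,x30} A26={x13,x24,x28} A34={x5,x12,x25} A35={x8,x23,x32} A36={x12,x17,x23} A45={x1,x14,x30} A46={x12,x16,x24,x31} A56={x10,x18,x23}
  A123={x2} A126={x28} A134={x25} A145={x1} A156={x18} A235={x8} A245={x30} A246={x24} A346={x12} A356={x23}
components per intersection:
  A1: {x1,x2,x6,x7,x9,x15,x18,x20,x21,x25,x28,x34}
  A2: {x2,x4,x8,x11,x13,x21,x22,x24,x28,x30,x33}
  A3: {x2,x5,x7,x8,x11,x12,x17,x23,x25,x29,x32}
  A4: {x1,x3,x5,x6,x12,x14,x16,x19,x24,x25,x30,x31,x33}
  A5: {x1,x4,x8,x9,x10,x14,x18,x23,x26,x30,x32}
  A6: {x10,x12,x13,x16,x17,x18,x20,x23,x24,x27,x28,x31,x34}
  A12: {x2,x21,x28}
  A13: {x2,x7,x25}
  A14: {x1,x6,x25}
  A15: {x1,x9,x18}
  A16: {x18,x20,x28,x34}
  A23: {x2,x8,x11}
  A24: {x24,x30,x33}
  A25: {x4,x8,x30}
  A26: {x13,x24,x28}
  A34: {x5,x12,x25}
  A35: {x8,x23,x32}
  A36: {x12,x17,x23}
  A45: {x1,x14,x30}
  A46: {x12,x16,x24,x31}
  A56: {x10,x18,x23}
  A123: {x2}
  A126: {x28}
  A134: {x25}
  A145: {x1}
  A156: {x18}
  A235: {x8}
  A245: {x30}
  A246: {x24}
  A346: {x12}
  A356: {x23}
C dims 6,15,10; δ0: rk 5, SNF 1^5; δ1: rk 10, SNF 1^9·2
Ȟ^0: (6−5)−0=1 ⇒ Z
Ȟ^1: (15−10)−5=0 ⇒ 0
Ȟ^2: (10−0)−10=0 plus torsion [2] ⇒ Z/2

Ȟ^0(U;F) ≅ Z, Ȟ^1(U;F) ≅ 0 and Ȟ^2(U;F) ≅ Z/2


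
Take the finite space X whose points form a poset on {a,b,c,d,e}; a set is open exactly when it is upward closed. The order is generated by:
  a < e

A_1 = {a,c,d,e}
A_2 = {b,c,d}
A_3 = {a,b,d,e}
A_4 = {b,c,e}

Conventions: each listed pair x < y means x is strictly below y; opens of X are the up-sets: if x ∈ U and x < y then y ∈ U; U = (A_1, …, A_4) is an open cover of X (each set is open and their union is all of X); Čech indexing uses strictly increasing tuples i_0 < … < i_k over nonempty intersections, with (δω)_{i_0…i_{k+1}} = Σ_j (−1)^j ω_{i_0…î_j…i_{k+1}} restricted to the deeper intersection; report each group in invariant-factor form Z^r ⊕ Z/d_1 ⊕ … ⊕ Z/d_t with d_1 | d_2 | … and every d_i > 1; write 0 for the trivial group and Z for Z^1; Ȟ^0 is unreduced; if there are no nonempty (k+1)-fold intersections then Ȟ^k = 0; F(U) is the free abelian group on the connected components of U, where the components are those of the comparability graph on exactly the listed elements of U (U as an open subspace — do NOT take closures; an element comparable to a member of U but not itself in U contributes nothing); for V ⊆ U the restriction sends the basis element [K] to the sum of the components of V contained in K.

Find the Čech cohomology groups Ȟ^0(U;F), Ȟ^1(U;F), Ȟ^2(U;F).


nonempty overlaps:
  A12={c,d} A13={a,d,e} A14={c,e} A23={b,d} A24={b,c} A34={b,e}
  A123={d} A124={c} A134={e} A234={b}
components per intersection:
  A1: {a,e} {c} {d}
  A2: {b} {c} {d}
  A3: {a,e} {b} {d}
  A4: {b} {c} {e}
  A12: {c} {d}
  A13: {a,e} {d}
  A14: {c} {e}
  A23: {b} {d}
  A24: {b} {c}
  A34: {b} {e}
  A123: {d}
  A124: {c}
  A134: {e}
  A234: {b}
C dims 12,12,4; δ0: rk 8, SNF 1^8; δ1: rk 4, SNF 1^4
degree 0: 12−8−0 = 4 → Ȟ^0 ≅ Z^4
degree 1: 12−4−8 = 0 → Ȟ^1 ≅ 0
degree 2: 4−0−4 = 0 → Ȟ^2 ≅ 0

Ȟ^0 ≅ Z^4; Ȟ^1 ≅ 0; Ȟ^2 ≅ 0


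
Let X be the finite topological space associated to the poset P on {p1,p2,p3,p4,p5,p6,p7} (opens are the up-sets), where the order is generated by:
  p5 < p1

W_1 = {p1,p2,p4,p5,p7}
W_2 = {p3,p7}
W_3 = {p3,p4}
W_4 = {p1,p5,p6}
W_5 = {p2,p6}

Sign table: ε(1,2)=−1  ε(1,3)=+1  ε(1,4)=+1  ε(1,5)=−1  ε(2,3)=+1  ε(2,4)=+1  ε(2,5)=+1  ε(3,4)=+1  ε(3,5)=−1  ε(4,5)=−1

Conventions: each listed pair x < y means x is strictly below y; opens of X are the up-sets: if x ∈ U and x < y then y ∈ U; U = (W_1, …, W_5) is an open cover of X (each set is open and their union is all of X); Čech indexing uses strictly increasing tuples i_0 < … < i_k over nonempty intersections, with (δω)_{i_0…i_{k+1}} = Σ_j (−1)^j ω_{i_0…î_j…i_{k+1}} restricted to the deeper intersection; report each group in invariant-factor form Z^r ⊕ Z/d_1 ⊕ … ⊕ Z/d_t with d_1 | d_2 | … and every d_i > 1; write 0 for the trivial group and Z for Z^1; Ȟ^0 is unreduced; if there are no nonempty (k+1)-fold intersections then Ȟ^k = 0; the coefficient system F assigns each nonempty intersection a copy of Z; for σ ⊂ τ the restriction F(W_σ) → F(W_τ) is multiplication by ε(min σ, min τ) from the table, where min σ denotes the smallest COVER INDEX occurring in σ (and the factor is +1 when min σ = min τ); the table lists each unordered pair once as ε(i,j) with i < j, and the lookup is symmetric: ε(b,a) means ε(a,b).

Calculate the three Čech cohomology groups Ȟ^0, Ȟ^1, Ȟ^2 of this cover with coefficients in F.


nerve of the cover:
  W12={p7} W13={p4} W14={p1,p5} W15={p2} W23={p3} W45={p6}
C dims 5,6; δ0: rk 5, SNF 1^4·2
Ȟ^0 = (5 − 5) − 0 = 0, so Ȟ^0 ≅ 0
Ȟ^1 = (6 − 0) − 5 = 1 plus torsion [2], so Ȟ^1 ≅ Z ⊕ Z/2
Ȟ^2 = (0 − 0) − 0 = 0, so Ȟ^2 ≅ 0

Ȟ^0 = 0,  Ȟ^1 = Z ⊕ Z/2,  Ȟ^2 = 0


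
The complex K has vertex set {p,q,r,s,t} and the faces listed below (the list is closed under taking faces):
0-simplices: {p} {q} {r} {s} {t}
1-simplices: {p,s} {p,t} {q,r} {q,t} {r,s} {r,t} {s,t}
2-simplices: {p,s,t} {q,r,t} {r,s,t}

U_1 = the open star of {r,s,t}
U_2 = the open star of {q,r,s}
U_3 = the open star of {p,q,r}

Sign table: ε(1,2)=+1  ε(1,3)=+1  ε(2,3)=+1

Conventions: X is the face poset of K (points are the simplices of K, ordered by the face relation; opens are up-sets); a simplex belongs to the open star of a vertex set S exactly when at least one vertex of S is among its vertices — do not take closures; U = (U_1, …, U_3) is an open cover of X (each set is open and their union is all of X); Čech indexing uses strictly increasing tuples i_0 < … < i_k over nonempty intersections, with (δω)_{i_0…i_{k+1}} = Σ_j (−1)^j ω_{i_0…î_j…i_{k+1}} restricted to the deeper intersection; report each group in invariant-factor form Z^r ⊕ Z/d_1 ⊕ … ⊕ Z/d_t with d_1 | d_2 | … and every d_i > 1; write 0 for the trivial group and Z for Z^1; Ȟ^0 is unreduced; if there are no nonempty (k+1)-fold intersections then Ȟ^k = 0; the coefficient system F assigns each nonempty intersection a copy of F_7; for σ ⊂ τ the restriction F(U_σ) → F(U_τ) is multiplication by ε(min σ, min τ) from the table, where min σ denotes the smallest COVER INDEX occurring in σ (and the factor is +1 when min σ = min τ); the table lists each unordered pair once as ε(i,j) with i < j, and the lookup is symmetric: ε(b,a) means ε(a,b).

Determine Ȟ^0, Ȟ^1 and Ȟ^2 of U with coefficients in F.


Ȟ^0 ≅ Z/7, Ȟ^1 ≅ 0 and Ȟ^2 ≅ 0

nerve of the cover:
  U1={{r},{s},{t},{p,s},{p,t},{q,r},{q,t},{r,s},{r,t},{s,t},{p,s,t},{q,r,t},{r,s,t}} U2={{q},{r},{s},{p,s},{q,r},{q,t},{r,s},{r,t},{s,t},{p,s,t},{q,r,t},{r,s,t}} U3={{p},{q},{r},{p,s},{p,t},{q,r},{q,t},{r,s},{r,t},{p,s,t},{q,r,t},{r,s,t}}
  U12={{r},{s},{p,s},{q,r},{q,t},{r,s},{r,t},{s,t},{p,s,t},{q,r,t},{r,s,t}} U13={{r},{p,s},{p,t},{q,r},{q,t},{r,s},{r,t},{p,s,t},{q,r,t},{r,s,t}} U23={{q},{r},{p,s},{q,r},{q,t},{r,s},{r,t},{p,s,t},{q,r,t},{r,s,t}}
  U123={{r},{p,s},{q,r},{q,t},{r,s},{r,t},{p,s,t},{q,r,t},{r,s,t}}
C dims 3,3,1; δ0: rk_F7 2; δ1: rk_F7 1
Ȟ^0 = (3 − 2) − 0 = 1, so Ȟ^0 ≅ Z/7
Ȟ^1 = (3 − 1) − 2 = 0, so Ȟ^1 ≅ 0
Ȟ^2 = (1 − 0) − 1 = 0, so Ȟ^2 ≅ 0
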